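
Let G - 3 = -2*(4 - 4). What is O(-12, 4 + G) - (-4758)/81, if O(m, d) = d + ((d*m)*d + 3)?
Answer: -14020/27 ≈ -519.26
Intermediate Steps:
G = 3 (G = 3 - 2*(4 - 4) = 3 - 2*0 = 3 + 0 = 3)
O(m, d) = 3 + d + m*d² (O(m, d) = d + (m*d² + 3) = d + (3 + m*d²) = 3 + d + m*d²)
O(-12, 4 + G) - (-4758)/81 = (3 + (4 + 3) - 12*(4 + 3)²) - (-4758)/81 = (3 + 7 - 12*7²) - (-4758)/81 = (3 + 7 - 12*49) - 61*(-26/27) = (3 + 7 - 588) + 1586/27 = -578 + 1586/27 = -14020/27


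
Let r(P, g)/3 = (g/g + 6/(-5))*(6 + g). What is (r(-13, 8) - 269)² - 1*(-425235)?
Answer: 12554644/25 ≈ 5.0219e+5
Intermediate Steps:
r(P, g) = -18/5 - 3*g/5 (r(P, g) = 3*((g/g + 6/(-5))*(6 + g)) = 3*((1 + 6*(-⅕))*(6 + g)) = 3*((1 - 6/5)*(6 + g)) = 3*(-(6 + g)/5) = 3*(-6/5 - g/5) = -18/5 - 3*g/5)
(r(-13, 8) - 269)² - 1*(-425235) = ((-18/5 - ⅗*8) - 269)² - 1*(-425235) = ((-18/5 - 24/5) - 269)² + 425235 = (-42/5 - 269)² + 425235 = (-1387/5)² + 425235 = 1923769/25 + 425235 = 12554644/25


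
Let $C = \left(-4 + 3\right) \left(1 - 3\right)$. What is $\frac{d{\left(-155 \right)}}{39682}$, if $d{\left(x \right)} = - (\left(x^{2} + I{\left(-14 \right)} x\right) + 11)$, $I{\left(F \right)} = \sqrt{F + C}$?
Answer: $- \frac{12018}{19841} + \frac{155 i \sqrt{3}}{19841} \approx -0.60572 + 0.013531 i$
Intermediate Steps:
$C = 2$ ($C = \left(-1\right) \left(-2\right) = 2$)
$I{\left(F \right)} = \sqrt{2 + F}$ ($I{\left(F \right)} = \sqrt{F + 2} = \sqrt{2 + F}$)
$d{\left(x \right)} = -11 - x^{2} - 2 i x \sqrt{3}$ ($d{\left(x \right)} = - (\left(x^{2} + \sqrt{2 - 14} x\right) + 11) = - (\left(x^{2} + \sqrt{-12} x\right) + 11) = - (\left(x^{2} + 2 i \sqrt{3} x\right) + 11) = - (\left(x^{2} + 2 i x \sqrt{3}\right) + 11) = - (11 + x^{2} + 2 i x \sqrt{3}) = -11 - x^{2} - 2 i x \sqrt{3}$)
$\frac{d{\left(-155 \right)}}{39682} = \frac{-11 - \left(-155\right)^{2} - 2 i \left(-155\right) \sqrt{3}}{39682} = \left(-11 - 24025 + 310 i \sqrt{3}\right) \frac{1}{39682} = \left(-24036 + 310 i \sqrt{3}\right) \frac{1}{39682} = - \frac{12018}{19841} + \frac{155 i \sqrt{3}}{19841}$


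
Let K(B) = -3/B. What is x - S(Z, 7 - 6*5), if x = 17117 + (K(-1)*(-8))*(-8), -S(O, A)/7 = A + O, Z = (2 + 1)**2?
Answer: 17211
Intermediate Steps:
Z = 9 (Z = 3**2 = 9)
S(O, A) = -7*A - 7*O (S(O, A) = -7*(A + O) = -7*A - 7*O)
x = 17309 (x = 17117 + (-3/(-1)*(-8))*(-8) = 17117 + (-3*(-1)*(-8))*(-8) = 17117 + (3*(-8))*(-8) = 17117 - 24*(-8) = 17117 + 192 = 17309)
x - S(Z, 7 - 6*5) = 17309 - (-7*(7 - 6*5) - 7*9) = 17309 - (-7*(7 - 30) - 63) = 17309 - (-7*(-23) - 63) = 17309 - (161 - 63) = 17309 - 1*98 = 17309 - 98 = 17211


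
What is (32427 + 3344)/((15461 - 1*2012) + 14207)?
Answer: 35771/27656 ≈ 1.2934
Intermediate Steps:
(32427 + 3344)/((15461 - 1*2012) + 14207) = 35771/((15461 - 2012) + 14207) = 35771/(13449 + 14207) = 35771/27656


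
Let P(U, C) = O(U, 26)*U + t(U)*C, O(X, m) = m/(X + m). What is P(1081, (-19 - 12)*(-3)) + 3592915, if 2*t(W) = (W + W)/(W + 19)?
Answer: 4375234802131/1217700 ≈ 3.5930e+6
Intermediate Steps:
t(W) = W/(19 + W) (t(W) = ((W + W)/(W + 19))/2 = ((2*W)/(19 + W))/2 = (2*W/(19 + W))/2 = W/(19 + W))
P(U, C) = 26*U/(26 + U) + C*U/(19 + U) (P(U, C) = (26/(U + 26))*U + (U/(19 + U))*C = (26/(26 + U))*U + C*U/(19 + U) = 26*U/(26 + U) + C*U/(19 + U))
P(1081, (-19 - 12)*(-3)) + 3592915 = 1081*(494 + 26*1081 + ((-19 - 12)*(-3))*(26 + 1081))/((19 + 1081)*(26 + 1081)) + 3592915 = 1081*(494 + 28106 - 31*(-3)*1107)/(1100*1107) + 3592915 = 1081*(1/1100)*(1/1107)*(494 + 28106 + 93*1107) + 3592915 = 1081*(1/1100)*(1/1107)*(494 + 28106 + 102951) + 3592915 = 1081*(1/1100)*(1/1107)*131551 + 3592915 = 142206631/1217700 + 3592915 = 4375234802131/1217700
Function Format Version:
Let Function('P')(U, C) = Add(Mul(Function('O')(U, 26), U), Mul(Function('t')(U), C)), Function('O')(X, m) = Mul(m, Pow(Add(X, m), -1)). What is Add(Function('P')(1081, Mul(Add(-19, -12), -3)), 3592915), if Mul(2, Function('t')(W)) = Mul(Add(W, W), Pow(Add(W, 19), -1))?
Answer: Rational(4375234802131, 1217700) ≈ 3.5930e+6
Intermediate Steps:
Function('t')(W) = Mul(W, Pow(Add(19, W), -1)) (Function('t')(W) = Mul(Rational(1, 2), Mul(Add(W, W), Pow(Add(W, 19), -1))) = Mul(Rational(1, 2), Mul(Mul(2, W), Pow(Add(19, W), -1))) = Mul(Rational(1, 2), Mul(2, W, Pow(Add(19, W), -1))) = Mul(W, Pow(Add(19, W), -1)))
Function('P')(U, C) = Add(Mul(26, U, Pow(Add(26, U), -1)), Mul(C, U, Pow(Add(19, U), -1))) (Function('P')(U, C) = Add(Mul(Mul(26, Pow(Add(U, 26), -1)), U), Mul(Mul(U, Pow(Add(19, U), -1)), C)) = Add(Mul(Mul(26, Pow(Add(26, U), -1)), U), Mul(C, U, Pow(Add(19, U), -1))) = Add(Mul(26, U, Pow(Add(26, U), -1)), Mul(C, U, Pow(Add(19, U), -1))))
Add(Function('P')(1081, Mul(Add(-19, -12), -3)), 3592915) = Add(Mul(1081, Pow(Add(19, 1081), -1), Pow(Add(26, 1081), -1), Add(494, Mul(26, 1081), Mul(Mul(Add(-19, -12), -3), Add(26, 1081)))), 3592915) = Add(Mul(1081, Pow(1100, -1), Pow(1107, -1), Add(494, 28106, Mul(Mul(-31, -3), 1107))), 3592915) = Add(Mul(1081, Rational(1, 1100), Rational(1, 1107), Add(494, 28106, Mul(93, 1107))), 3592915) = Add(Mul(1081, Rational(1, 1100), Rational(1, 1107), Add(494, 28106, 102951)), 3592915) = Add(Mul(1081, Rational(1, 1100), Rational(1, 1107), 131551), 3592915) = Add(Rational(142206631, 1217700), 3592915) = Rational(4375234802131, 1217700)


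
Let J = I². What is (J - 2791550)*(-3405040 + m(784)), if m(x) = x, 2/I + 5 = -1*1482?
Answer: 21013072532642602176/2211169 ≈ 9.5032e+12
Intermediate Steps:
I = -2/1487 (I = 2/(-5 - 1*1482) = 2/(-5 - 1482) = 2/(-1487) = 2*(-1/1487) = -2/1487 ≈ -0.0013450)
J = 4/2211169 (J = (-2/1487)² = 4/2211169 ≈ 1.8090e-6)
(J - 2791550)*(-3405040 + m(784)) = (4/2211169 - 2791550)*(-3405040 + 784) = -6172588821946/2211169*(-3404256) = 21013072532642602176/2211169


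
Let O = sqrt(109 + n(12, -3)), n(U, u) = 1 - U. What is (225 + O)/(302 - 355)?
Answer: -225/53 - 7*sqrt(2)/53 ≈ -4.4321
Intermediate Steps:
O = 7*sqrt(2) (O = sqrt(109 + (1 - 1*12)) = sqrt(109 + (1 - 12)) = sqrt(109 - 11) = sqrt(98) = 7*sqrt(2) ≈ 9.8995)
(225 + O)/(302 - 355) = (225 + 7*sqrt(2))/(302 - 355) = (225 + 7*sqrt(2))/(-53) = (225 + 7*sqrt(2))*(-1/53) = -225/53 - 7*sqrt(2)/53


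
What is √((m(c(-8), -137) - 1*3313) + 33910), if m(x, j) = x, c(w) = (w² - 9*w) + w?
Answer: 5*√1229 ≈ 175.29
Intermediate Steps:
c(w) = w² - 8*w
√((m(c(-8), -137) - 1*3313) + 33910) = √((-8*(-8 - 8) - 1*3313) + 33910) = √((-8*(-16) - 3313) + 33910) = √((128 - 3313) + 33910) = √(-3185 + 33910) = √30725 = 5*√1229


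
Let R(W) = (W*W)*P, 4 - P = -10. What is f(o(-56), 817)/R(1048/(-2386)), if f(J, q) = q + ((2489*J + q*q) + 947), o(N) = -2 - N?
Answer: 1143806868091/3844064 ≈ 2.9755e+5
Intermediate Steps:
P = 14 (P = 4 - 1*(-10) = 4 + 10 = 14)
f(J, q) = 947 + q + q² + 2489*J (f(J, q) = q + ((2489*J + q²) + 947) = q + ((q² + 2489*J) + 947) = q + (947 + q² + 2489*J) = 947 + q + q² + 2489*J)
R(W) = 14*W² (R(W) = (W*W)*14 = W²*14 = 14*W²)
f(o(-56), 817)/R(1048/(-2386)) = (947 + 817 + 817² + 2489*(-2 - 1*(-56)))/((14*(1048/(-2386))²)) = (947 + 817 + 667489 + 2489*(-2 + 56))/((14*(1048*(-1/2386))²)) = (947 + 817 + 667489 + 2489*54)/((14*(-524/1193)²)) = (947 + 817 + 667489 + 134406)/((14*(274576/1423249))) = 803659/(3844064/1423249) = 803659*(1423249/3844064) = 1143806868091/3844064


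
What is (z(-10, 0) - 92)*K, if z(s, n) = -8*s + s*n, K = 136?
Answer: -1632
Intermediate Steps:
z(s, n) = -8*s + n*s
(z(-10, 0) - 92)*K = (-10*(-8 + 0) - 92)*136 = (-10*(-8) - 92)*136 = (80 - 92)*136 = -12*136 = -1632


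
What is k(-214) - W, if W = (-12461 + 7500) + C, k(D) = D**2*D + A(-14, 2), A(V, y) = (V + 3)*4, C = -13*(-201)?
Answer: -9798040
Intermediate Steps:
C = 2613
A(V, y) = 12 + 4*V (A(V, y) = (3 + V)*4 = 12 + 4*V)
k(D) = -44 + D**3 (k(D) = D**2*D + (12 + 4*(-14)) = D**3 + (12 - 56) = D**3 - 44 = -44 + D**3)
W = -2348 (W = (-12461 + 7500) + 2613 = -4961 + 2613 = -2348)
k(-214) - W = (-44 + (-214)**3) - 1*(-2348) = (-44 - 9800344) + 2348 = -9800388 + 2348 = -9798040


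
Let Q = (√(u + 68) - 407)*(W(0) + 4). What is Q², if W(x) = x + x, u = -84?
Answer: 2650128 - 52096*I ≈ 2.6501e+6 - 52096.0*I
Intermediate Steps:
W(x) = 2*x
Q = -1628 + 16*I (Q = (√(-84 + 68) - 407)*(2*0 + 4) = (√(-16) - 407)*(0 + 4) = (4*I - 407)*4 = (-407 + 4*I)*4 = -1628 + 16*I ≈ -1628.0 + 16.0*I)
Q² = (-1628 + 16*I)²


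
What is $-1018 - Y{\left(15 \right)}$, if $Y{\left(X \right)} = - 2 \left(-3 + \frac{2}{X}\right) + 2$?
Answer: $- \frac{15386}{15} \approx -1025.7$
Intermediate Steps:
$Y{\left(X \right)} = 8 - \frac{4}{X}$ ($Y{\left(X \right)} = \left(6 - \frac{4}{X}\right) + 2 = 8 - \frac{4}{X}$)
$-1018 - Y{\left(15 \right)} = -1018 - \left(8 - \frac{4}{15}\right) = -1018 - \frac{116}{15} = - \frac{15386}{15}$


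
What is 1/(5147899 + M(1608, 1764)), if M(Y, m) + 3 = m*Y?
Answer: 1/7984408 ≈ 1.2524e-7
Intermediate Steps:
M(Y, m) = -3 + Y*m (M(Y, m) = -3 + m*Y = -3 + Y*m)
1/(5147899 + M(1608, 1764)) = 1/(5147899 + (-3 + 1608*1764)) = 1/(5147899 + (-3 + 2836512)) = 1/(5147899 + 2836509) = 1/7984408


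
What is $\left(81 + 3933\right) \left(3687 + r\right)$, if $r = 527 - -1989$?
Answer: $24898842$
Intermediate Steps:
$r = 2516$ ($r = 527 + 1989 = 2516$)
$\left(81 + 3933\right) \left(3687 + r\right) = \left(81 + 3933\right) \left(3687 + 2516\right) = 4014 \cdot 6203 = 24898842$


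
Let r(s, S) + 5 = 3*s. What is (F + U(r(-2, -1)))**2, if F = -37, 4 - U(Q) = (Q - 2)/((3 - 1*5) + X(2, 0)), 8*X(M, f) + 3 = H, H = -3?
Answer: 172225/121 ≈ 1423.3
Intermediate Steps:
X(M, f) = -3/4 (X(M, f) = -3/8 + (1/8)*(-3) = -3/8 - 3/8 = -3/4)
r(s, S) = -5 + 3*s
U(Q) = 36/11 + 4*Q/11 (U(Q) = 4 - (Q - 2)/((3 - 1*5) - 3/4) = 4 - (-2 + Q)/((3 - 5) - 3/4) = 4 - (-2 + Q)/(-2 - 3/4) = 4 - (-2 + Q)/(-11/4) = 4 - (-2 + Q)*(-4)/11 = 4 - (8/11 - 4*Q/11) = 4 + (-8/11 + 4*Q/11) = 36/11 + 4*Q/11)
(F + U(r(-2, -1)))**2 = (-37 + (36/11 + 4*(-5 + 3*(-2))/11))**2 = (-37 + (36/11 + 4*(-5 - 6)/11))**2 = (-37 + (36/11 + (4/11)*(-11)))**2 = (-37 + (36/11 - 4))**2 = (-37 - 8/11)**2 = (-415/11)**2 = 172225/121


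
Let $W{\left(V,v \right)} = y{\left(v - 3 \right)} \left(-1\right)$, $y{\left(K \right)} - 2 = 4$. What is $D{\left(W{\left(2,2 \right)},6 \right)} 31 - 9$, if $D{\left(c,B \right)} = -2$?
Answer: $-71$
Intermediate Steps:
$y{\left(K \right)} = 6$ ($y{\left(K \right)} = 2 + 4 = 6$)
$W{\left(V,v \right)} = -6$ ($W{\left(V,v \right)} = 6 \left(-1\right) = -6$)
$D{\left(W{\left(2,2 \right)},6 \right)} 31 - 9 = \left(-2\right) 31 - 9 = -62 - 9 = -71$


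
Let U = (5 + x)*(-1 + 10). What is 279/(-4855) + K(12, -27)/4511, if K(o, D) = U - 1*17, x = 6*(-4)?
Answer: -2171309/21900905 ≈ -0.099142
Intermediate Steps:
x = -24
U = -171 (U = (5 - 24)*(-1 + 10) = -19*9 = -171)
K(o, D) = -188 (K(o, D) = -171 - 1*17 = -171 - 17 = -188)
279/(-4855) + K(12, -27)/4511 = 279/(-4855) - 188/4511 = 279*(-1/4855) - 188*1/4511 = -279/4855 - 188/4511 = -2171309/21900905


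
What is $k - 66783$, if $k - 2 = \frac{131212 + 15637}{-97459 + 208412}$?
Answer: $- \frac{7409405444}{110953} \approx -66780.0$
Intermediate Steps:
$k = \frac{368755}{110953}$ ($k = 2 + \frac{131212 + 15637}{-97459 + 208412} = 2 + \frac{146849}{110953} = \frac{368755}{110953} \approx 3.3235$)
$k - 66783 = \frac{368755}{110953} - 66783 = - \frac{7409405444}{110953}$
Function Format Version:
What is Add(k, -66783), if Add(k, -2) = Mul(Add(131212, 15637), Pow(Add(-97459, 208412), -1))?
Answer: Rational(-7409405444, 110953) ≈ -66780.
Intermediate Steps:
k = Rational(368755, 110953) (k = Add(2, Mul(Add(131212, 15637), Pow(Add(-97459, 208412), -1))) = Add(2, Mul(146849, Pow(110953, -1))) = Add(2, Mul(146849, Rational(1, 110953))) = Add(2, Rational(146849, 110953)) = Rational(368755, 110953) ≈ 3.3235)
Add(k, -66783) = Add(Rational(368755, 110953), -66783) = Rational(-7409405444, 110953)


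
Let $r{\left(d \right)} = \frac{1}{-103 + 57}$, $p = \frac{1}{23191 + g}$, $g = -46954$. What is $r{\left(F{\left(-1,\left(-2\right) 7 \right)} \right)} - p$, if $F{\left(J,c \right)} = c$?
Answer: $- \frac{23717}{1093098} \approx -0.021697$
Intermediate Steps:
$p = - \frac{1}{23763}$ ($p = \frac{1}{23191 - 46954} = \frac{1}{-23763} = - \frac{1}{23763} \approx -4.2082 \cdot 10^{-5}$)
$r{\left(d \right)} = - \frac{1}{46}$ ($r{\left(d \right)} = \frac{1}{-46} = - \frac{1}{46}$)
$r{\left(F{\left(-1,\left(-2\right) 7 \right)} \right)} - p = - \frac{1}{46} - - \frac{1}{23763} = - \frac{1}{46} + \frac{1}{23763} = - \frac{23717}{1093098}$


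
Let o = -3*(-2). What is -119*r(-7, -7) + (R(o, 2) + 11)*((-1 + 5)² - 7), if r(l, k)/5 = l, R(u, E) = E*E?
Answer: 4300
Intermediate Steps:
o = 6
R(u, E) = E²
r(l, k) = 5*l
-119*r(-7, -7) + (R(o, 2) + 11)*((-1 + 5)² - 7) = -595*(-7) + (2² + 11)*((-1 + 5)² - 7) = -119*(-35) + (4 + 11)*(4² - 7) = 4165 + 15*(16 - 7) = 4165 + 15*9 = 4165 + 135 = 4300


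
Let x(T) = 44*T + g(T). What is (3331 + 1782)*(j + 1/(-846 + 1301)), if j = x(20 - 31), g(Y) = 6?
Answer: -1112021257/455 ≈ -2.4440e+6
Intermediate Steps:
x(T) = 6 + 44*T (x(T) = 44*T + 6 = 6 + 44*T)
j = -478 (j = 6 + 44*(20 - 31) = 6 + 44*(-11) = 6 - 484 = -478)
(3331 + 1782)*(j + 1/(-846 + 1301)) = (3331 + 1782)*(-478 + 1/(-846 + 1301)) = 5113*(-478 + 1/455) = 5113*(-217489/455) = -1112021257/455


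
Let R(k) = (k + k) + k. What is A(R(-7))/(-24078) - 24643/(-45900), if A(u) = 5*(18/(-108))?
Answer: 49449367/92098350 ≈ 0.53692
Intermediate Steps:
R(k) = 3*k (R(k) = 2*k + k = 3*k)
A(u) = -⅚ (A(u) = 5*(18*(-1/108)) = 5*(-⅙) = -⅚)
A(R(-7))/(-24078) - 24643/(-45900) = -⅚/(-24078) - 24643/(-45900) = -⅚*(-1/24078) - 24643*(-1/45900) = 5/144468 + 24643/45900 = 49449367/92098350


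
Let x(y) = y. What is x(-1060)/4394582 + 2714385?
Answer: 5964293730505/2197291 ≈ 2.7144e+6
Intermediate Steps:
x(-1060)/4394582 + 2714385 = -1060/4394582 + 2714385 = -1060*1/4394582 + 2714385 = -530/2197291 + 2714385 = 5964293730505/2197291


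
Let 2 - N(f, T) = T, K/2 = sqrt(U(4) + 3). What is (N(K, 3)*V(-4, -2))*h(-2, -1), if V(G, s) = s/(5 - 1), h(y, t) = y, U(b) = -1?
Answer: -1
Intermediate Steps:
K = 2*sqrt(2) (K = 2*sqrt(-1 + 3) = 2*sqrt(2) ≈ 2.8284)
N(f, T) = 2 - T
V(G, s) = s/4
(N(K, 3)*V(-4, -2))*h(-2, -1) = ((2 - 1*3)*((1/4)*(-2)))*(-2) = ((2 - 3)*(-1/2))*(-2) = -1*(-1/2)*(-2) = (1/2)*(-2) = -1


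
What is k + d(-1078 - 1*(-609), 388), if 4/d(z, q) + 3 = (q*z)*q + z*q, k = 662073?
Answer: 46866234941099/70787111 ≈ 6.6207e+5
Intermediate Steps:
d(z, q) = 4/(-3 + q*z + z*q²) (d(z, q) = 4/(-3 + ((q*z)*q + z*q)) = 4/(-3 + (z*q² + q*z)) = 4/(-3 + (q*z + z*q²)) = 4/(-3 + q*z + z*q²))
k + d(-1078 - 1*(-609), 388) = 662073 + 4/(-3 + 388*(-1078 - 1*(-609)) + (-1078 - 1*(-609))*388²) = 662073 + 4/(-3 + 388*(-1078 + 609) + (-1078 + 609)*150544) = 662073 + 4/(-3 + 388*(-469) - 469*150544) = 662073 + 4/(-3 - 181972 - 70605136) = 662073 + 4/(-70787111) = 662073 + 4*(-1/70787111) = 662073 - 4/70787111 = 46866234941099/70787111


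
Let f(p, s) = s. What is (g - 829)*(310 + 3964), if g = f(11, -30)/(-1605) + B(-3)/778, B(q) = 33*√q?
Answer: -379108074/107 + 70521*I*√3/389 ≈ -3.5431e+6 + 314.0*I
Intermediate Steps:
g = 2/107 + 33*I*√3/778 (g = -30/(-1605) + (33*√(-3))/778 = -30*(-1/1605) + (33*(I*√3))*(1/778) = 2/107 + (33*I*√3)*(1/778) = 2/107 + 33*I*√3/778 ≈ 0.018692 + 0.073467*I)
(g - 829)*(310 + 3964) = ((2/107 + 33*I*√3/778) - 829)*(310 + 3964) = (-88701/107 + 33*I*√3/778)*4274 = -379108074/107 + 70521*I*√3/389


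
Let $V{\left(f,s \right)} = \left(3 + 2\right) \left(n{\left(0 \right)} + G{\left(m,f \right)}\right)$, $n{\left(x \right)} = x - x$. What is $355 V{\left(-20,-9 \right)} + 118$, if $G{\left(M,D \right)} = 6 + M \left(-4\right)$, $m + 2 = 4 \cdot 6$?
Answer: $-145432$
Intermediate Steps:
$m = 22$ ($m = -2 + 4 \cdot 6 = -2 + 24 = 22$)
$n{\left(x \right)} = 0$
$G{\left(M,D \right)} = 6 - 4 M$
$V{\left(f,s \right)} = -410$ ($V{\left(f,s \right)} = \left(3 + 2\right) \left(0 + \left(6 - 88\right)\right) = 5 \left(0 + \left(6 - 88\right)\right) = 5 \left(0 - 82\right) = 5 \left(-82\right) = -410$)
$355 V{\left(-20,-9 \right)} + 118 = 355 \left(-410\right) + 118 = -145550 + 118 = -145432$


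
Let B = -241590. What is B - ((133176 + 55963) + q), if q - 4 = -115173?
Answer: -315560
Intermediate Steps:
q = -115169 (q = 4 - 115173 = -115169)
B - ((133176 + 55963) + q) = -241590 - ((133176 + 55963) - 115169) = -241590 - (189139 - 115169) = -241590 - 1*73970 = -241590 - 73970 = -315560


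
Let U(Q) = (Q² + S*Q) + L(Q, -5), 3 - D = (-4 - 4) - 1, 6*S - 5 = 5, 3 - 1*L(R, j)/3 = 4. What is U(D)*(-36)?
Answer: -5796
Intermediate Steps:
L(R, j) = -3 (L(R, j) = 9 - 3*4 = 9 - 12 = -3)
S = 5/3 (S = ⅚ + (⅙)*5 = ⅚ + ⅚ = 5/3 ≈ 1.6667)
D = 12 (D = 3 - ((-4 - 4) - 1) = 3 - (-8 - 1) = 3 - 1*(-9) = 3 + 9 = 12)
U(Q) = -3 + Q² + 5*Q/3 (U(Q) = (Q² + 5*Q/3) - 3 = -3 + Q² + 5*Q/3)
U(D)*(-36) = (-3 + 12² + (5/3)*12)*(-36) = (-3 + 144 + 20)*(-36) = 161*(-36) = -5796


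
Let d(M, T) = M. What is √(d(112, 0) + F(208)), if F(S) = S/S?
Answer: √113 ≈ 10.630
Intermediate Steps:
F(S) = 1
√(d(112, 0) + F(208)) = √(112 + 1) = √113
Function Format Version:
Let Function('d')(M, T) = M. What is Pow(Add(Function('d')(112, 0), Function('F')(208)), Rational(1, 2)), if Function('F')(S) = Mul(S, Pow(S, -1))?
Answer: Pow(113, Rational(1, 2)) ≈ 10.630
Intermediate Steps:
Function('F')(S) = 1
Pow(Add(Function('d')(112, 0), Function('F')(208)), Rational(1, 2)) = Pow(Add(112, 1), Rational(1, 2)) = Pow(113, Rational(1, 2))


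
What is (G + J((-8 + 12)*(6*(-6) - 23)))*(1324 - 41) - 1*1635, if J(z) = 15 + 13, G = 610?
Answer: 816919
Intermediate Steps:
J(z) = 28
(G + J((-8 + 12)*(6*(-6) - 23)))*(1324 - 41) - 1*1635 = (610 + 28)*(1324 - 41) - 1*1635 = 638*1283 - 1635 = 818554 - 1635 = 816919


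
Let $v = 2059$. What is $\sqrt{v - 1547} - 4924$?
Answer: $-4924 + 16 \sqrt{2} \approx -4901.4$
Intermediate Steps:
$\sqrt{v - 1547} - 4924 = \sqrt{2059 - 1547} - 4924 = \sqrt{512} - 4924 = 16 \sqrt{2} - 4924 = -4924 + 16 \sqrt{2}$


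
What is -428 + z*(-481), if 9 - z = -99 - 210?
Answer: -153386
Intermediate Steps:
z = 318 (z = 9 - (-99 - 210) = 9 - 1*(-309) = 9 + 309 = 318)
-428 + z*(-481) = -428 + 318*(-481) = -428 - 152958 = -153386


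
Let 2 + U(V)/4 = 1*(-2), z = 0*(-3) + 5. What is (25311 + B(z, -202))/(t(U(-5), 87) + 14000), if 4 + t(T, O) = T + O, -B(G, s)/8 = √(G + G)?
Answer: 8437/4689 - 8*√10/14067 ≈ 1.7975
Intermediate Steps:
z = 5 (z = 0 + 5 = 5)
U(V) = -16 (U(V) = -8 + 4*(1*(-2)) = -8 + 4*(-2) = -8 - 8 = -16)
B(G, s) = -8*√2*√G (B(G, s) = -8*√(G + G) = -8*√2*√G)
t(T, O) = -4 + O + T (t(T, O) = -4 + (T + O) = -4 + (O + T) = -4 + O + T)
(25311 + B(z, -202))/(t(U(-5), 87) + 14000) = (25311 - 8*√2*√5)/((-4 + 87 - 16) + 14000) = (25311 - 8*√10)/(67 + 14000) = (25311 - 8*√10)/14067 = (25311 - 8*√10)*(1/14067) = 8437/4689 - 8*√10/14067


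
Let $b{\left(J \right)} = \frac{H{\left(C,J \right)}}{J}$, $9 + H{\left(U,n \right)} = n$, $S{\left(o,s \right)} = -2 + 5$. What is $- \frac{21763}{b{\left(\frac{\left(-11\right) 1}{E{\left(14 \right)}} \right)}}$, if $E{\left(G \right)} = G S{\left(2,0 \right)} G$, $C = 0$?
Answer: $- \frac{239393}{5303} \approx -45.143$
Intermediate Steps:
$S{\left(o,s \right)} = 3$
$H{\left(U,n \right)} = -9 + n$
$E{\left(G \right)} = 3 G^{2}$ ($E{\left(G \right)} = G 3 G = 3 G G = 3 G^{2}$)
$b{\left(J \right)} = \frac{-9 + J}{J}$
$- \frac{21763}{b{\left(\frac{\left(-11\right) 1}{E{\left(14 \right)}} \right)}} = - \frac{21763}{\frac{1}{\left(-11\right) 1 \frac{1}{3 \cdot 14^{2}}} \left(-9 + \frac{\left(-11\right) 1}{3 \cdot 14^{2}}\right)} = - \frac{21763}{\frac{1}{\left(-11\right) \frac{1}{3 \cdot 196}} \left(-9 - \frac{11}{3 \cdot 196}\right)} = - \frac{21763}{\frac{1}{\left(-11\right) \frac{1}{588}} \left(-9 - \frac{11}{588}\right)} = - \frac{21763}{\frac{1}{- \frac{11}{588}} \left(-9 - \frac{11}{588}\right)} = - \frac{21763}{\left(- \frac{588}{11}\right) \left(- \frac{5303}{588}\right)} = - \frac{21763}{\frac{5303}{11}} = \left(-21763\right) \frac{11}{5303} = - \frac{239393}{5303}$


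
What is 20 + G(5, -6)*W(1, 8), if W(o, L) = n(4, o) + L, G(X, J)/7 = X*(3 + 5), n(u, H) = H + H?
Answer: 2820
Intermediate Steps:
n(u, H) = 2*H
G(X, J) = 56*X (G(X, J) = 7*(X*(3 + 5)) = 7*(X*8) = 7*(8*X) = 56*X)
W(o, L) = L + 2*o (W(o, L) = 2*o + L = L + 2*o)
20 + G(5, -6)*W(1, 8) = 20 + (56*5)*(8 + 2*1) = 20 + 280*(8 + 2) = 20 + 280*10 = 20 + 2800 = 2820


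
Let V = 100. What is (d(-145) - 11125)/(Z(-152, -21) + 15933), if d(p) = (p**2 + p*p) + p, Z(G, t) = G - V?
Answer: 10260/5227 ≈ 1.9629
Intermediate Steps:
Z(G, t) = -100 + G (Z(G, t) = G - 1*100 = G - 100 = -100 + G)
d(p) = p + 2*p**2 (d(p) = (p**2 + p**2) + p = 2*p**2 + p = p + 2*p**2)
(d(-145) - 11125)/(Z(-152, -21) + 15933) = (-145*(1 + 2*(-145)) - 11125)/((-100 - 152) + 15933) = (-145*(1 - 290) - 11125)/(-252 + 15933) = (-145*(-289) - 11125)/15681 = (41905 - 11125)*(1/15681) = 30780*(1/15681) = 10260/5227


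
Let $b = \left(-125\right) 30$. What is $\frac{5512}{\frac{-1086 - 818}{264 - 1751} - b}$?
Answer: $\frac{4098172}{2789077} \approx 1.4694$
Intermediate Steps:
$b = -3750$
$\frac{5512}{\frac{-1086 - 818}{264 - 1751} - b} = \frac{5512}{\frac{-1086 - 818}{264 - 1751} - -3750} = \frac{5512}{- \frac{1904}{-1487} + 3750} = \frac{5512}{\left(-1904\right) \left(- \frac{1}{1487}\right) + 3750} = \frac{5512}{\frac{1904}{1487} + 3750} = \frac{5512}{\frac{5578154}{1487}} = 5512 \cdot \frac{1487}{5578154} = \frac{4098172}{2789077}$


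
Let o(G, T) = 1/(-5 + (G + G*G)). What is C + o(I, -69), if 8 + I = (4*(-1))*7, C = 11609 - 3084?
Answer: 10698876/1255 ≈ 8525.0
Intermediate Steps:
C = 8525
I = -36 (I = -8 + (4*(-1))*7 = -8 - 4*7 = -8 - 28 = -36)
o(G, T) = 1/(-5 + G + G²) (o(G, T) = 1/(-5 + (G + G²)) = 1/(-5 + G + G²))
C + o(I, -69) = 8525 + 1/(-5 - 36 + (-36)²) = 8525 + 1/(-5 - 36 + 1296) = 8525 + 1/1255 = 10698876/1255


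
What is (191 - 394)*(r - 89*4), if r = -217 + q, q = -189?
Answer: 154686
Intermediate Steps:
r = -406 (r = -217 - 189 = -406)
(191 - 394)*(r - 89*4) = (191 - 394)*(-406 - 89*4) = -203*(-406 - 356) = -203*(-762) = 154686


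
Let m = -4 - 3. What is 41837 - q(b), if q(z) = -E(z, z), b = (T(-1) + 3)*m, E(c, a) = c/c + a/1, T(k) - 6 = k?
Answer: 41782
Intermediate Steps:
T(k) = 6 + k
m = -7
E(c, a) = 1 + a (E(c, a) = 1 + a*1 = 1 + a)
b = -56 (b = ((6 - 1) + 3)*(-7) = (5 + 3)*(-7) = 8*(-7) = -56)
q(z) = -1 - z (q(z) = -(1 + z) = -1 - z)
41837 - q(b) = 41837 - (-1 - 1*(-56)) = 41837 - (-1 + 56) = 41837 - 1*55 = 41837 - 55 = 41782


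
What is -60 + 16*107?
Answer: 1652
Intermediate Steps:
-60 + 16*107 = -60 + 1712 = 1652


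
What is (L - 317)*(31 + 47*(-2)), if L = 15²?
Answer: 5796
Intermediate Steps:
L = 225
(L - 317)*(31 + 47*(-2)) = (225 - 317)*(31 + 47*(-2)) = -92*(31 - 94) = -92*(-63) = 5796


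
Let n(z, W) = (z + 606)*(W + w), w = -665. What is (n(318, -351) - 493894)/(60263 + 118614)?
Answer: -1432678/178877 ≈ -8.0093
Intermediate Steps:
n(z, W) = (-665 + W)*(606 + z) (n(z, W) = (z + 606)*(W - 665) = (606 + z)*(-665 + W) = (-665 + W)*(606 + z))
(n(318, -351) - 493894)/(60263 + 118614) = ((-402990 - 665*318 + 606*(-351) - 351*318) - 493894)/(60263 + 118614) = ((-402990 - 211470 - 212706 - 111618) - 493894)/178877 = (-938784 - 493894)*(1/178877) = -1432678*1/178877 = -1432678/178877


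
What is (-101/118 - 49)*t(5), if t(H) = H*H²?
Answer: -735375/118 ≈ -6232.0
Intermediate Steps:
t(H) = H³
(-101/118 - 49)*t(5) = (-101/118 - 49)*5³ = (-101*1/118 - 49)*125 = (-101/118 - 49)*125 = -5883/118*125 = -735375/118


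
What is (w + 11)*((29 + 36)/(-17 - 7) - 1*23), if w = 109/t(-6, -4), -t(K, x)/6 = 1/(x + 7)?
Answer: 17893/16 ≈ 1118.3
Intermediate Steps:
t(K, x) = -6/(7 + x) (t(K, x) = -6/(x + 7) = -6/(7 + x))
w = -109/2 (w = 109/((-6/(7 - 4))) = 109/((-6/3)) = 109/((-6*⅓)) = 109/(-2) = 109*(-½) = -109/2 ≈ -54.500)
(w + 11)*((29 + 36)/(-17 - 7) - 1*23) = (-109/2 + 11)*((29 + 36)/(-17 - 7) - 1*23) = -87*(65/(-24) - 23)/2 = -87*(65*(-1/24) - 23)/2 = -87*(-65/24 - 23)/2 = -87/2*(-617/24) = 17893/16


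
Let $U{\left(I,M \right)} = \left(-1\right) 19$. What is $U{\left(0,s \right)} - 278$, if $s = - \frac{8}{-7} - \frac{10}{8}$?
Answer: $-297$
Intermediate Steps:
$s = - \frac{3}{28}$ ($s = \left(-8\right) \left(- \frac{1}{7}\right) - \frac{5}{4} = \frac{8}{7} - \frac{5}{4} = - \frac{3}{28} \approx -0.10714$)
$U{\left(I,M \right)} = -19$
$U{\left(0,s \right)} - 278 = -19 - 278 = -297$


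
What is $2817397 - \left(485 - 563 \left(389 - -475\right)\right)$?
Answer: $3303344$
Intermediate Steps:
$2817397 - \left(485 - 563 \left(389 - -475\right)\right) = 2817397 - \left(485 - 563 \left(389 + 475\right)\right) = 2817397 - \left(485 - 486432\right) = 2817397 - -485947 = 2817397 + 485947 = 3303344$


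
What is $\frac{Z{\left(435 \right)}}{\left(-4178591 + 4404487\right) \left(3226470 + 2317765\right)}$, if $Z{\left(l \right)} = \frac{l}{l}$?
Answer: $\frac{1}{1252420509560} \approx 7.9845 \cdot 10^{-13}$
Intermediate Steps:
$Z{\left(l \right)} = 1$
$\frac{Z{\left(435 \right)}}{\left(-4178591 + 4404487\right) \left(3226470 + 2317765\right)} = 1 \frac{1}{\left(-4178591 + 4404487\right) \left(3226470 + 2317765\right)} = 1 \frac{1}{225896 \cdot 5544235} = 1 \cdot \frac{1}{1252420509560} = \frac{1}{1252420509560}$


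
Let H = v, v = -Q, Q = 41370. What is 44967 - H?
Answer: 86337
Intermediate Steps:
v = -41370 (v = -1*41370 = -41370)
H = -41370
44967 - H = 44967 - 1*(-41370) = 44967 + 41370 = 86337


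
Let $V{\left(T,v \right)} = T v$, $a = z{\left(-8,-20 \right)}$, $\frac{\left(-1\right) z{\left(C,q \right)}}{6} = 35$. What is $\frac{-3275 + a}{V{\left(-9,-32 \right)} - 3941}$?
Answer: $\frac{3485}{3653} \approx 0.95401$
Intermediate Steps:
$z{\left(C,q \right)} = -210$ ($z{\left(C,q \right)} = \left(-6\right) 35 = -210$)
$a = -210$
$\frac{-3275 + a}{V{\left(-9,-32 \right)} - 3941} = \frac{-3275 - 210}{\left(-9\right) \left(-32\right) - 3941} = - \frac{3485}{288 - 3941} = - \frac{3485}{-3653} = \left(-3485\right) \left(- \frac{1}{3653}\right) = \frac{3485}{3653}$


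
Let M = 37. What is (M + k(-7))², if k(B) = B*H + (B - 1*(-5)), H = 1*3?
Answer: 196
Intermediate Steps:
H = 3
k(B) = 5 + 4*B (k(B) = B*3 + (B - 1*(-5)) = 3*B + (B + 5) = 3*B + (5 + B) = 5 + 4*B)
(M + k(-7))² = (37 + (5 + 4*(-7)))² = (37 + (5 - 28))² = (37 - 23)² = 14² = 196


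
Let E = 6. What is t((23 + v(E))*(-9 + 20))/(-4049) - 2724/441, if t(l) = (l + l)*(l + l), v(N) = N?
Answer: -63511960/595203 ≈ -106.71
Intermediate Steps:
t(l) = 4*l² (t(l) = (2*l)*(2*l) = 4*l²)
t((23 + v(E))*(-9 + 20))/(-4049) - 2724/441 = (4*((23 + 6)*(-9 + 20))²)/(-4049) - 2724/441 = (4*(29*11)²)*(-1/4049) - 2724*1/441 = (4*319²)*(-1/4049) - 908/147 = (4*101761)*(-1/4049) - 908/147 = 407044*(-1/4049) - 908/147 = -407044/4049 - 908/147 = -63511960/595203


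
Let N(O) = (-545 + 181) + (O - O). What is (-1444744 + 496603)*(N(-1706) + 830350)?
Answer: -786943756026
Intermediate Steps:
N(O) = -364 (N(O) = -364 + 0 = -364)
(-1444744 + 496603)*(N(-1706) + 830350) = (-1444744 + 496603)*(-364 + 830350) = -948141*829986 = -786943756026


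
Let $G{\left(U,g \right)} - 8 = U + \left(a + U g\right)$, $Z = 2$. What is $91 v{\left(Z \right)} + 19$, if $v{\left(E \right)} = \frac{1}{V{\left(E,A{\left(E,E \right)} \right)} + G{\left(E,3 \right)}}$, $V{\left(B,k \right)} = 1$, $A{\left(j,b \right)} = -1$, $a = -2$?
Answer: $\frac{376}{15} \approx 25.067$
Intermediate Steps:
$G{\left(U,g \right)} = 6 + U + U g$ ($G{\left(U,g \right)} = 8 + \left(U + \left(-2 + U g\right)\right) = 8 + \left(-2 + U + U g\right) = 6 + U + U g$)
$v{\left(E \right)} = \frac{1}{7 + 4 E}$ ($v{\left(E \right)} = \frac{1}{1 + \left(6 + E + E 3\right)} = \frac{1}{1 + \left(6 + E + 3 E\right)} = \frac{1}{1 + \left(6 + 4 E\right)} = \frac{1}{7 + 4 E}$)
$91 v{\left(Z \right)} + 19 = \frac{91}{7 + 4 \cdot 2} + 19 = \frac{91}{7 + 8} + 19 = \frac{91}{15} + 19 = \frac{376}{15}$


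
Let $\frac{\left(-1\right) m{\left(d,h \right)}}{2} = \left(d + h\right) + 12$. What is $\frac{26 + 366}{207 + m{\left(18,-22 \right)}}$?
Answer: $\frac{392}{191} \approx 2.0524$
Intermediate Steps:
$m{\left(d,h \right)} = -24 - 2 d - 2 h$ ($m{\left(d,h \right)} = - 2 \left(\left(d + h\right) + 12\right) = - 2 \left(12 + d + h\right) = -24 - 2 d - 2 h$)
$\frac{26 + 366}{207 + m{\left(18,-22 \right)}} = \frac{26 + 366}{207 - 16} = \frac{392}{207 - 16} = \frac{392}{191}$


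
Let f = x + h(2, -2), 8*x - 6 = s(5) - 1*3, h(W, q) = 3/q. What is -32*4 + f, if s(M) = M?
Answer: -257/2 ≈ -128.50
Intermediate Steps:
x = 1 (x = ¾ + (5 - 1*3)/8 = ¾ + (5 - 3)/8 = ¾ + (⅛)*2 = ¾ + ¼ = 1)
f = -½ (f = 1 + 3/(-2) = 1 + 3*(-½) = 1 - 3/2 = -½ ≈ -0.50000)
-32*4 + f = -32*4 - ½ = -128 - ½ = -257/2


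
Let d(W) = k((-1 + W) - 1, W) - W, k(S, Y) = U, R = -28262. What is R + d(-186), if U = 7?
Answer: -28069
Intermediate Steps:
k(S, Y) = 7
d(W) = 7 - W
R + d(-186) = -28262 + (7 - 1*(-186)) = -28262 + (7 + 186) = -28262 + 193 = -28069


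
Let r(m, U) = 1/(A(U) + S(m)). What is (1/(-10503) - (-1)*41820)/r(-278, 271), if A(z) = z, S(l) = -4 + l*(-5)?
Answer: 727813155563/10503 ≈ 6.9296e+7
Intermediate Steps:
S(l) = -4 - 5*l
r(m, U) = 1/(-4 + U - 5*m) (r(m, U) = 1/(U + (-4 - 5*m)) = 1/(-4 + U - 5*m))
(1/(-10503) - (-1)*41820)/r(-278, 271) = (1/(-10503) - (-1)*41820)/((-1/(4 - 1*271 + 5*(-278)))) = (-1/10503 - 1*(-41820))/((-1/(4 - 271 - 1390))) = (-1/10503 + 41820)/((-1/(-1657))) = 439235459/(10503*((-1*(-1/1657)))) = 439235459/(10503*(1/1657)) = (439235459/10503)*1657 = 727813155563/10503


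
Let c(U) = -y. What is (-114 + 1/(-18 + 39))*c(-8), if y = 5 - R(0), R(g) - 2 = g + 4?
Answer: -2393/21 ≈ -113.95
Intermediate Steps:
R(g) = 6 + g (R(g) = 2 + (g + 4) = 2 + (4 + g) = 6 + g)
y = -1 (y = 5 - (6 + 0) = 5 - 1*6 = 5 - 6 = -1)
c(U) = 1 (c(U) = -1*(-1) = 1)
(-114 + 1/(-18 + 39))*c(-8) = (-114 + 1/(-18 + 39))*1 = (-114 + 1/21)*1 = -2393/21*1 = -2393/21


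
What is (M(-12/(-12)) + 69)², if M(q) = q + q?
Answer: 5041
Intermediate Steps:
M(q) = 2*q
(M(-12/(-12)) + 69)² = (2*(-12/(-12)) + 69)² = (2*(-12*(-1/12)) + 69)² = (2*1 + 69)² = (2 + 69)² = 71² = 5041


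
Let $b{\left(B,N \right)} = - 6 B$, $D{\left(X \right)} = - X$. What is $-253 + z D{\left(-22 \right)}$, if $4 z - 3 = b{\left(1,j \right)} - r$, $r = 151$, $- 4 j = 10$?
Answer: $-1100$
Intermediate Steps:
$j = - \frac{5}{2}$ ($j = \left(- \frac{1}{4}\right) 10 = - \frac{5}{2} \approx -2.5$)
$z = - \frac{77}{2}$ ($z = \frac{3}{4} + \frac{\left(-6\right) 1 - 151}{4} = \frac{3}{4} + \frac{-6 - 151}{4} = \frac{3}{4} + \frac{1}{4} \left(-157\right) = \frac{3}{4} - \frac{157}{4} = - \frac{77}{2} \approx -38.5$)
$-253 + z D{\left(-22 \right)} = -253 - \frac{77 \left(\left(-1\right) \left(-22\right)\right)}{2} = -253 - 847 = -1100$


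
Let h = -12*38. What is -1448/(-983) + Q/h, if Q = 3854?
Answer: -1564097/224124 ≈ -6.9787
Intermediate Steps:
h = -456
-1448/(-983) + Q/h = -1448/(-983) + 3854/(-456) = -1448*(-1/983) + 3854*(-1/456) = 1448/983 - 1927/228 = -1564097/224124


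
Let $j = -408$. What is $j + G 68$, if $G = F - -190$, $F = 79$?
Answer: $17884$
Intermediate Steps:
$G = 269$ ($G = 79 - -190 = 79 + 190 = 269$)
$j + G 68 = -408 + 269 \cdot 68 = -408 + 18292 = 17884$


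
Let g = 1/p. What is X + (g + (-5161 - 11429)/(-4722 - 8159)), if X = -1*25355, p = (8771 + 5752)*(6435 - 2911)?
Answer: -16714114425742699/659237368812 ≈ -25354.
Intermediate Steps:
p = 51179052 (p = 14523*3524 = 51179052)
X = -25355
g = 1/51179052 ≈ 1.9539e-8
X + (g + (-5161 - 11429)/(-4722 - 8159)) = -25355 + (1/51179052 + (-5161 - 11429)/(-4722 - 8159)) = -25355 + (1/51179052 - 16590/(-12881)) = -25355 + (1/51179052 - 16590*(-1/12881)) = -25355 + (1/51179052 + 16590/12881) = -25355 + 849060485561/659237368812 = -16714114425742699/659237368812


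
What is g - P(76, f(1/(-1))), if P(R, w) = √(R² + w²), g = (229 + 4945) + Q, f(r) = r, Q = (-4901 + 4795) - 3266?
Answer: 1802 - √5777 ≈ 1726.0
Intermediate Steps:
Q = -3372 (Q = -106 - 3266 = -3372)
g = 1802 (g = (229 + 4945) - 3372 = 5174 - 3372 = 1802)
g - P(76, f(1/(-1))) = 1802 - √(76² + (1/(-1))²) = 1802 - √(5776 + (-1)²) = 1802 - √(5776 + 1) = 1802 - √5777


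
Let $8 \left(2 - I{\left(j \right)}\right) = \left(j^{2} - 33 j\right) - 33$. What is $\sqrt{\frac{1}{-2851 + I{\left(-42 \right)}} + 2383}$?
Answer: $\frac{\sqrt{1599651170351}}{25909} \approx 48.816$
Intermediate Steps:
$I{\left(j \right)} = \frac{49}{8} - \frac{j^{2}}{8} + \frac{33 j}{8}$ ($I{\left(j \right)} = 2 - \frac{\left(j^{2} - 33 j\right) - 33}{8} = 2 - \frac{-33 + j^{2} - 33 j}{8} = 2 + \left(\frac{33}{8} - \frac{j^{2}}{8} + \frac{33 j}{8}\right) = \frac{49}{8} - \frac{j^{2}}{8} + \frac{33 j}{8}$)
$\sqrt{\frac{1}{-2851 + I{\left(-42 \right)}} + 2383} = \sqrt{\frac{1}{-2851 + \left(\frac{49}{8} - \frac{\left(-42\right)^{2}}{8} + \frac{33}{8} \left(-42\right)\right)} + 2383} = \sqrt{\frac{1}{-2851 - \frac{3101}{8}} + 2383} = \sqrt{\frac{1}{- \frac{25909}{8}} + 2383} = \sqrt{- \frac{8}{25909} + 2383} = \sqrt{\frac{61741139}{25909}} = \frac{\sqrt{1599651170351}}{25909}$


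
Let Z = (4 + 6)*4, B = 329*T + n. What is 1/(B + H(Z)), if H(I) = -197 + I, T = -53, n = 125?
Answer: -1/17469 ≈ -5.7244e-5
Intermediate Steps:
B = -17312 (B = 329*(-53) + 125 = -17437 + 125 = -17312)
Z = 40 (Z = 10*4 = 40)
1/(B + H(Z)) = 1/(-17312 + (-197 + 40)) = 1/(-17312 - 157) = 1/(-17469) = -1/17469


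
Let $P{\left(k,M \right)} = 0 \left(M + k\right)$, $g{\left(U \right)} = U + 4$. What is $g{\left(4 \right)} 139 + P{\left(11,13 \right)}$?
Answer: $1112$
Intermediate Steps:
$g{\left(U \right)} = 4 + U$
$P{\left(k,M \right)} = 0$
$g{\left(4 \right)} 139 + P{\left(11,13 \right)} = \left(4 + 4\right) 139 + 0 = 8 \cdot 139 + 0 = 1112 + 0 = 1112$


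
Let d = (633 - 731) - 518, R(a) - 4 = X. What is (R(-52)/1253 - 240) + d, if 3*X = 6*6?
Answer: -1072552/1253 ≈ -855.99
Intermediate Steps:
X = 12 (X = (6*6)/3 = (⅓)*36 = 12)
R(a) = 16 (R(a) = 4 + 12 = 16)
d = -616 (d = -98 - 518 = -616)
(R(-52)/1253 - 240) + d = (16/1253 - 240) - 616 = -300704/1253 - 616 = -1072552/1253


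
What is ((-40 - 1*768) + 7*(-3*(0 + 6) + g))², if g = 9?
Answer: 758641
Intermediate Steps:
((-40 - 1*768) + 7*(-3*(0 + 6) + g))² = ((-40 - 1*768) + 7*(-3*(0 + 6) + 9))² = ((-40 - 768) + 7*(-3*6 + 9))² = (-808 + 7*(-18 + 9))² = (-808 + 7*(-9))² = (-808 - 63)² = (-871)² = 758641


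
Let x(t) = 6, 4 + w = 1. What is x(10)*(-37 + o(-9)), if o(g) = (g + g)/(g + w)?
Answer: -213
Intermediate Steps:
w = -3 (w = -4 + 1 = -3)
o(g) = 2*g/(-3 + g) (o(g) = (g + g)/(g - 3) = (2*g)/(-3 + g) = 2*g/(-3 + g))
x(10)*(-37 + o(-9)) = 6*(-37 + 2*(-9)/(-3 - 9)) = 6*(-37 + 2*(-9)/(-12)) = 6*(-37 + 2*(-9)*(-1/12)) = 6*(-37 + 3/2) = 6*(-71/2) = -213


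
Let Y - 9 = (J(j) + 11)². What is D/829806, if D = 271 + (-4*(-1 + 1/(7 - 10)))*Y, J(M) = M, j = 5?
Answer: 5053/2489418 ≈ 0.0020298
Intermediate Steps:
Y = 265 (Y = 9 + (5 + 11)² = 9 + 16² = 9 + 256 = 265)
D = 5053/3 (D = 271 - 4*(-1 + 1/(7 - 10))*265 = 271 - 4*(-1 + 1/(-3))*265 = 271 - 4*(-1 - ⅓)*265 = 271 - 4*(-4/3)*265 = 271 + (16/3)*265 = 271 + 4240/3 = 5053/3 ≈ 1684.3)
D/829806 = (5053/3)/829806 = (5053/3)*(1/829806) = 5053/2489418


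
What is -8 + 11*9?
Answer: 91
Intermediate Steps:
-8 + 11*9 = -8 + 99 = 91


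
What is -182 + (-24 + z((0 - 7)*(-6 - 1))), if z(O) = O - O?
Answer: -206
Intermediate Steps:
z(O) = 0
-182 + (-24 + z((0 - 7)*(-6 - 1))) = -182 + (-24 + 0) = -182 - 24 = -206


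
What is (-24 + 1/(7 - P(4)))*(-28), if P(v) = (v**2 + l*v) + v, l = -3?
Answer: 700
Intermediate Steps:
P(v) = v**2 - 2*v (P(v) = (v**2 - 3*v) + v = v**2 - 2*v)
(-24 + 1/(7 - P(4)))*(-28) = (-24 + 1/(7 - 4*(-2 + 4)))*(-28) = (-24 + 1/(7 - 4*2))*(-28) = (-24 + 1/(7 - 1*8))*(-28) = (-24 + 1/(7 - 8))*(-28) = (-24 + 1/(-1))*(-28) = (-24 - 1)*(-28) = -25*(-28) = 700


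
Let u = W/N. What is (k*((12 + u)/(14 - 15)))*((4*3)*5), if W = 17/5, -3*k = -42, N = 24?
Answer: -10199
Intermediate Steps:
k = 14 (k = -1/3*(-42) = 14)
W = 17/5 (W = 17*(1/5) = 17/5 ≈ 3.4000)
u = 17/120 (u = (17/5)/24 = (17/5)*(1/24) = 17/120 ≈ 0.14167)
(k*((12 + u)/(14 - 15)))*((4*3)*5) = (14*((12 + 17/120)/(14 - 15)))*((4*3)*5) = (14*((1457/120)/(-1)))*(12*5) = (14*((1457/120)*(-1)))*60 = (14*(-1457/120))*60 = -10199/60*60 = -10199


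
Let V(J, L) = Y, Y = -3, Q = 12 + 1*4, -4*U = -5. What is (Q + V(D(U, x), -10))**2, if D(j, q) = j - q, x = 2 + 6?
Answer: 169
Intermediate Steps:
x = 8
U = 5/4 (U = -1/4*(-5) = 5/4 ≈ 1.2500)
Q = 16 (Q = 12 + 4 = 16)
V(J, L) = -3
(Q + V(D(U, x), -10))**2 = (16 - 3)**2 = 13**2 = 169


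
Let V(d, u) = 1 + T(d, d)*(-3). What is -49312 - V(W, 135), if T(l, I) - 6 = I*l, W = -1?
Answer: -49292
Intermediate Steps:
T(l, I) = 6 + I*l
V(d, u) = -17 - 3*d² (V(d, u) = 1 + (6 + d*d)*(-3) = 1 + (6 + d²)*(-3) = 1 + (-18 - 3*d²) = -17 - 3*d²)
-49312 - V(W, 135) = -49312 - (-17 - 3*(-1)²) = -49312 - (-17 - 3*1) = -49312 - (-17 - 3) = -49312 - 1*(-20) = -49312 + 20 = -49292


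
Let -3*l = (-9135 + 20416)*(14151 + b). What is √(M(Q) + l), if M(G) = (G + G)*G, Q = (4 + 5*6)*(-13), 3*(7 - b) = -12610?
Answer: 2*I*√154471513/3 ≈ 8285.8*I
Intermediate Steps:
b = 12631/3 (b = 7 - ⅓*(-12610) = 7 + 12610/3 = 12631/3 ≈ 4210.3)
Q = -442 (Q = (4 + 30)*(-13) = 34*(-13) = -442)
M(G) = 2*G² (M(G) = (2*G)*G = 2*G²)
l = -621402604/9 (l = -(-9135 + 20416)*(14151 + 12631/3)/3 = -11281*55084/(3*3) = -⅓*621402604/3 = -621402604/9 ≈ -6.9045e+7)
√(M(Q) + l) = √(2*(-442)² - 621402604/9) = √(2*195364 - 621402604/9) = √(390728 - 621402604/9) = √(-617886052/9) = 2*I*√154471513/3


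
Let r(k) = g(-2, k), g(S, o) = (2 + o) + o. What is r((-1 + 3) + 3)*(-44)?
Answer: -528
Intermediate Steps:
g(S, o) = 2 + 2*o
r(k) = 2 + 2*k
r((-1 + 3) + 3)*(-44) = (2 + 2*((-1 + 3) + 3))*(-44) = (2 + 2*(2 + 3))*(-44) = (2 + 2*5)*(-44) = (2 + 10)*(-44) = 12*(-44) = -528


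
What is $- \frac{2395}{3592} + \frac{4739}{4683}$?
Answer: $\frac{829529}{2403048} \approx 0.3452$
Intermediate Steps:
$- \frac{2395}{3592} + \frac{4739}{4683} = \left(-2395\right) \frac{1}{3592} + 4739 \cdot \frac{1}{4683} = - \frac{2395}{3592} + \frac{677}{669} = \frac{829529}{2403048}$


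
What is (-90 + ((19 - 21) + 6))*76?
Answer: -6536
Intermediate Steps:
(-90 + ((19 - 21) + 6))*76 = (-90 + (-2 + 6))*76 = (-90 + 4)*76 = -86*76 = -6536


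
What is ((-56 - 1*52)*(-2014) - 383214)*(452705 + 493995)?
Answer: -156870083400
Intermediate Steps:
((-56 - 1*52)*(-2014) - 383214)*(452705 + 493995) = ((-56 - 52)*(-2014) - 383214)*946700 = (-108*(-2014) - 383214)*946700 = (217512 - 383214)*946700 = -165702*946700 = -156870083400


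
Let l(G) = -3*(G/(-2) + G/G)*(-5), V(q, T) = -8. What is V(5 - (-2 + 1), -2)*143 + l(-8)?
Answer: -1069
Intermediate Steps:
l(G) = 15 - 15*G/2 (l(G) = -3*(G*(-½) + 1)*(-5) = -3*(-G/2 + 1)*(-5) = -3*(1 - G/2)*(-5) = (-3 + 3*G/2)*(-5) = 15 - 15*G/2)
V(5 - (-2 + 1), -2)*143 + l(-8) = -8*143 + (15 - 15/2*(-8)) = -1144 + (15 + 60) = -1144 + 75 = -1069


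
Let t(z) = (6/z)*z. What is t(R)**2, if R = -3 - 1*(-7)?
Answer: 36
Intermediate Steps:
R = 4 (R = -3 + 7 = 4)
t(z) = 6
t(R)**2 = 6**2 = 36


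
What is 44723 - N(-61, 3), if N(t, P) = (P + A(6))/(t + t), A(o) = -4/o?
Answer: 16368625/366 ≈ 44723.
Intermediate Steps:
N(t, P) = (-⅔ + P)/(2*t) (N(t, P) = (P - 4/6)/(t + t) = (P - 4*⅙)/((2*t)) = (P - ⅔)*(1/(2*t)) = (-⅔ + P)*(1/(2*t)) = (-⅔ + P)/(2*t))
44723 - N(-61, 3) = 44723 - (-2 + 3*3)/(6*(-61)) = 44723 - (-1)*(-2 + 9)/(6*61) = 44723 - (-1)*7/(6*61) = 44723 - 1*(-7/366) = 44723 + 7/366 = 16368625/366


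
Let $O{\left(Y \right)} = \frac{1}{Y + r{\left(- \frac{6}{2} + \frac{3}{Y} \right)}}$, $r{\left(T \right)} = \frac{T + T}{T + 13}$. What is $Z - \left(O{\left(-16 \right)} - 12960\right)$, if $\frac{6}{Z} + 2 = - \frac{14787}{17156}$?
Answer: $\frac{1663087060399}{128344786} \approx 12958.0$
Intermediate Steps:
$Z = - \frac{102936}{49099}$ ($Z = \frac{6}{-2 - \frac{14787}{17156}} = \frac{6}{- \frac{49099}{17156}} = 6 \left(- \frac{17156}{49099}\right) = - \frac{102936}{49099} \approx -2.0965$)
$r{\left(T \right)} = \frac{2 T}{13 + T}$
$O{\left(Y \right)} = \frac{1}{Y + \frac{2 \left(-3 + \frac{3}{Y}\right)}{10 + \frac{3}{Y}}}$ ($O{\left(Y \right)} = \frac{1}{Y + \frac{2 \left(- \frac{6}{2} + \frac{3}{Y}\right)}{13 + \left(- \frac{6}{2} + \frac{3}{Y}\right)}} = \frac{1}{Y + \frac{2 \left(\left(-6\right) \frac{1}{2} + \frac{3}{Y}\right)}{13 + \left(\left(-6\right) \frac{1}{2} + \frac{3}{Y}\right)}} = \frac{1}{Y + \frac{2 \left(-3 + \frac{3}{Y}\right)}{13 - \left(3 - \frac{3}{Y}\right)}} = \frac{1}{Y + \frac{2 \left(-3 + \frac{3}{Y}\right)}{10 + \frac{3}{Y}}}$)
$Z - \left(O{\left(-16 \right)} - 12960\right) = - \frac{102936}{49099} - \left(\frac{3 + 10 \left(-16\right)}{6 - -48 + 10 \left(-16\right)^{2}} - 12960\right) = - \frac{102936}{49099} - \left(\frac{3 - 160}{6 + 48 + 10 \cdot 256} - 12960\right) = - \frac{102936}{49099} - \left(\frac{1}{6 + 48 + 2560} \left(-157\right) - 12960\right) = - \frac{102936}{49099} - \left(\frac{1}{2614} \left(-157\right) - 12960\right) = - \frac{102936}{49099} - \left(- \frac{157}{2614} - 12960\right) = - \frac{102936}{49099} - - \frac{33877597}{2614} = - \frac{102936}{49099} + \frac{33877597}{2614} = \frac{1663087060399}{128344786}$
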